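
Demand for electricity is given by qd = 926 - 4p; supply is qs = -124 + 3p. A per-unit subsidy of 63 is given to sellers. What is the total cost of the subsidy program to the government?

Pre-subsidy: 926 - 4p = -124 + 3p gives p* = 150, q* = 326.
With the subsidy, sellers receive ps = pb + 63 for each unit, where pb is the price buyers pay.
Supply in terms of pb becomes qs = -124 + 3(pb + 63) = 65 + 3pb. Setting this equal to demand: 926 - 4pb = 65 + 3pb, so pb = 123.
Sellers receive ps = 123 + 63 = 186; q' = 926 − 4·123 = 434.
Government outlay = subsidy × quantity = 63 × 434 = 27342.

Government cost = 27342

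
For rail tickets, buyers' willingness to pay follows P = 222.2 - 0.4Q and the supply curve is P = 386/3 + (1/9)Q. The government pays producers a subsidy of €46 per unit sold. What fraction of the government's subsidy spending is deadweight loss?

DWL / government spending = 15/91

Pre-subsidy: 222.2 - 0.4Q = 386/3 + (1/9)Q gives Q* = 183 and P* = 149.
With the subsidy, sellers receive Ps = Pb + 46 for each unit, where Pb is the price buyers pay.
On the curves, Pb = 222.2 - 0.4Q and Ps = 386/3 + (1/9)Q; the wedge Ps − Pb = 46 gives 386/3 + (1/9)Q − (222.2 - 0.4Q) = 46, so Q' = 273.
Then Pb = 222.2 − 0.4·273 = 113 and Ps = 386/3 + (1/9)·273 = 159.
ΔCS = ½(183 + 273)(149 − 113) = 8208; ΔPS = ½(183 + 273)(159 − 149) = 2280.
Government spending = 46 × 273 = 12558.
DWL = ½ × 46 × (273 − 183) = 2070; fraction = 2070 / 12558 = 15/91.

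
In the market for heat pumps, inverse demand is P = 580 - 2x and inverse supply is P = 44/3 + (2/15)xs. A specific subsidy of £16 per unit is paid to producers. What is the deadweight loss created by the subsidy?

Deadweight loss = £60

Pre-subsidy: 580 - 2x = 44/3 + (2/15)x gives x* = 265 and P* = 50.
With the subsidy, sellers receive Ps = Pb + 16 for each unit, where Pb is the price buyers pay.
On the curves, Pb = 580 - 2x and Ps = 44/3 + (2/15)x; the wedge Ps − Pb = 16 gives 44/3 + (2/15)x − (580 - 2x) = 16, so x' = 272.5.
Then Pb = 580 − 2·272.5 = 35 and Ps = 44/3 + (2/15)·272.5 = 51.
The subsidy expands output by 272.5 − 265 = 7.5 past the efficient level; on those units the gap between marginal cost and willingness to pay runs from 0 up to 16.
DWL = ½ × 16 × 7.5 = 60.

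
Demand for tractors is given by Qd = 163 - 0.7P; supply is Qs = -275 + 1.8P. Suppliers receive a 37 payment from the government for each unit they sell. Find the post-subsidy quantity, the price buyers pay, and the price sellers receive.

Q' = 59.008; buyers pay 148.56; sellers receive 185.56

Pre-subsidy: 163 - 0.7P = -275 + 1.8P gives P* = 175.2, Q* = 40.36.
With the subsidy, sellers receive Ps = Pb + 37 for each unit, where Pb is the price buyers pay.
Supply in terms of Pb becomes Qs = -275 + 1.8(Pb + 37) = -208.4 + 1.8Pb. Setting this equal to demand: 163 - 0.7Pb = -208.4 + 1.8Pb, so Pb = 148.56.
Sellers receive Ps = 148.56 + 37 = 185.56; Q' = 163 − 0.7·148.56 = 59.008.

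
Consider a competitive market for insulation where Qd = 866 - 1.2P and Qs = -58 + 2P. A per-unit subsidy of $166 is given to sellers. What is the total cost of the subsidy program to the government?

Government cost = $106904

Pre-subsidy: 866 - 1.2P = -58 + 2P gives P* = 288.75, Q* = 519.5.
With the subsidy, sellers receive Ps = Pb + 166 for each unit, where Pb is the price buyers pay.
Supply in terms of Pb becomes Qs = -58 + 2(Pb + 166) = 274 + 2Pb. Setting this equal to demand: 866 - 1.2Pb = 274 + 2Pb, so Pb = 185.
Sellers receive Ps = 185 + 166 = 351; Q' = 866 − 1.2·185 = 644.
Government outlay = subsidy × quantity = 166 × 644 = 106904.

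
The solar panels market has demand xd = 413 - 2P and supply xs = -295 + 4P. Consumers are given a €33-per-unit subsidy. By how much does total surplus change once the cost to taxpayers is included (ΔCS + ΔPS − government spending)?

Pre-subsidy: 413 - 2P = -295 + 4P gives P* = 118, x* = 177.
With the rebate, buyers effectively pay Pb = Ps − 33, where Ps is the price sellers receive.
Demand in terms of Ps becomes xd = 413 − 2(Ps − 33) = 479 - 2Ps. Setting this equal to supply: 479 - 2Ps = -295 + 4Ps, so Ps = 129.
Buyers pay Pb = 129 − 33 = 96; x' = -295 + 4·129 = 221.
ΔCS = ½(177 + 221)(118 − 96) = 4378; ΔPS = ½(177 + 221)(129 − 118) = 2189.
Government spending = 33 × 221 = 7293.
Net change = 4378 + 2189 − 7293 = -726. The loss equals the DWL triangle ½·33·44.

Net change in total surplus = -€726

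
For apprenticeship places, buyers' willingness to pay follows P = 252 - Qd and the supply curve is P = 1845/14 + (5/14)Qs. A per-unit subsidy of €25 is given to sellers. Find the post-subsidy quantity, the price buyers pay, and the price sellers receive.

Pre-subsidy: 252 - Q = 1845/14 + (5/14)Q gives Q* = 1683/19 and P* = 3105/19.
With the subsidy, sellers receive Ps = Pb + 25 for each unit, where Pb is the price buyers pay.
On the curves, Pb = 252 - Q and Ps = 1845/14 + (5/14)Q; the wedge Ps − Pb = 25 gives 1845/14 + (5/14)Q − (252 - Q) = 25, so Q' = 107.
Then Pb = 252 − 1·107 = 145 and Ps = 1845/14 + (5/14)·107 = 170.

Q' = 107; buyers pay €145; sellers receive €170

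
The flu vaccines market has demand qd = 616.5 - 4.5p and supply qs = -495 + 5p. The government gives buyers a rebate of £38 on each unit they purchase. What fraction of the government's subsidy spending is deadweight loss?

Pre-subsidy: 616.5 - 4.5p = -495 + 5p gives p* = 117, q* = 90.
With the rebate, buyers effectively pay pb = ps − 38, where ps is the price sellers receive.
Demand in terms of ps becomes qd = 616.5 − 4.5(ps − 38) = 787.5 - 4.5ps. Setting this equal to supply: 787.5 - 4.5ps = -495 + 5ps, so ps = 135.
Buyers pay pb = 135 − 38 = 97; q' = -495 + 5·135 = 180.
ΔCS = ½(90 + 180)(117 − 97) = 2700; ΔPS = ½(90 + 180)(135 − 117) = 2430.
Government spending = 38 × 180 = 6840.
DWL = ½ × 38 × (180 − 90) = 1710; fraction = 1710 / 6840 = 0.25.

DWL / government spending = 0.25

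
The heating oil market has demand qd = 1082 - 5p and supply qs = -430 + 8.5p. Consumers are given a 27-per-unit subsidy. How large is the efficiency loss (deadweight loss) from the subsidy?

Pre-subsidy: 1082 - 5p = -430 + 8.5p gives p* = 112, q* = 522.
With the rebate, buyers effectively pay pb = ps − 27, where ps is the price sellers receive.
Demand in terms of ps becomes qd = 1082 − 5(ps − 27) = 1217 - 5ps. Setting this equal to supply: 1217 - 5ps = -430 + 8.5ps, so ps = 122.
Buyers pay pb = 122 − 27 = 95; q' = -430 + 8.5·122 = 607.
The subsidy expands output by 607 − 522 = 85 past the efficient level; on those units the gap between marginal cost and willingness to pay runs from 0 up to 27.
DWL = ½ × 27 × 85 = 1147.5.

Deadweight loss = 1147.5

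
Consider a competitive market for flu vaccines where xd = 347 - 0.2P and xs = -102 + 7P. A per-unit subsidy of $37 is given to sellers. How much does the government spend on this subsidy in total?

Pre-subsidy: 347 - 0.2P = -102 + 7P gives P* = 2245/36, x* = 12043/36.
With the subsidy, sellers receive Ps = Pb + 37 for each unit, where Pb is the price buyers pay.
Supply in terms of Pb becomes xs = -102 + 7(Pb + 37) = 157 + 7Pb. Setting this equal to demand: 347 - 0.2Pb = 157 + 7Pb, so Pb = 475/18.
Sellers receive Ps = 475/18 + 37 = 1141/18; x' = 347 − 0.2·(475/18) = 6151/18.
Government outlay = subsidy × quantity = 37 × 6151/18 = 227587/18.

Government cost = 227587/18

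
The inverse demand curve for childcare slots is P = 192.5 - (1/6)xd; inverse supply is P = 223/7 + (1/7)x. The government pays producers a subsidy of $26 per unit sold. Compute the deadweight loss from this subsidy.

Deadweight loss = $1092

Pre-subsidy: 192.5 - (1/6)x = 223/7 + (1/7)x gives x* = 519 and P* = 106.
With the subsidy, sellers receive Ps = Pb + 26 for each unit, where Pb is the price buyers pay.
On the curves, Pb = 192.5 - (1/6)x and Ps = 223/7 + (1/7)x; the wedge Ps − Pb = 26 gives 223/7 + (1/7)x − (192.5 - (1/6)x) = 26, so x' = 603.
Then Pb = 192.5 − (1/6)·603 = 92 and Ps = 223/7 + (1/7)·603 = 118.
The subsidy expands output by 603 − 519 = 84 past the efficient level; on those units the gap between marginal cost and willingness to pay runs from 0 up to 26.
DWL = ½ × 26 × 84 = 1092.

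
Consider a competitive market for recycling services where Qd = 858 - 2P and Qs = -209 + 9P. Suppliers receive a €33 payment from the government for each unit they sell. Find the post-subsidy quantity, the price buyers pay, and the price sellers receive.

Q' = 718; buyers pay €70; sellers receive €103

Pre-subsidy: 858 - 2P = -209 + 9P gives P* = 97, Q* = 664.
With the subsidy, sellers receive Ps = Pb + 33 for each unit, where Pb is the price buyers pay.
Supply in terms of Pb becomes Qs = -209 + 9(Pb + 33) = 88 + 9Pb. Setting this equal to demand: 858 - 2Pb = 88 + 9Pb, so Pb = 70.
Sellers receive Ps = 70 + 33 = 103; Q' = 858 − 2·70 = 718.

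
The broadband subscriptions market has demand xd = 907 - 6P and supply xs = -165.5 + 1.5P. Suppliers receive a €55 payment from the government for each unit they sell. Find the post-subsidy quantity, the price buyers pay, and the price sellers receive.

x' = 115; buyers pay €132; sellers receive €187

Pre-subsidy: 907 - 6P = -165.5 + 1.5P gives P* = 143, x* = 49.
With the subsidy, sellers receive Ps = Pb + 55 for each unit, where Pb is the price buyers pay.
Supply in terms of Pb becomes xs = -165.5 + 1.5(Pb + 55) = -83 + 1.5Pb. Setting this equal to demand: 907 - 6Pb = -83 + 1.5Pb, so Pb = 132.
Sellers receive Ps = 132 + 55 = 187; x' = 907 − 6·132 = 115.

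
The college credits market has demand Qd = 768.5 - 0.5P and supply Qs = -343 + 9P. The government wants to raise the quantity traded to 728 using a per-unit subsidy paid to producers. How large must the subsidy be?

Required subsidy s = 38 per unit

At Q = 728, invert demand for the buyer price: Pb = (768.5 − 728)/0.5 = 81; invert supply for the seller price: Ps = (728 − (-343))/9 = 119.
The subsidy must fill the gap: s = Ps − Pb = 119 − 81 = 38.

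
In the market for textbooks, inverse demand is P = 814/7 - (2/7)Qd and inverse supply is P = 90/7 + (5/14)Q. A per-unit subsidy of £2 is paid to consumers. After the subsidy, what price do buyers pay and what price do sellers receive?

Buyers pay 486/7; sellers receive 500/7

Pre-subsidy: 814/7 - (2/7)Q = 90/7 + (5/14)Q gives Q* = 1448/9 and P* = 4430/63.
With the rebate, buyers effectively pay Pb = Ps − 2, where Ps is the price sellers receive.
On the curves, Pb = 814/7 - (2/7)Q and Ps = 90/7 + (5/14)Q; the wedge Ps − Pb = 2 gives 90/7 + (5/14)Q − (814/7 - (2/7)Q) = 2, so Q' = 164.
Then Pb = 814/7 − (2/7)·164 = 486/7 and Ps = 90/7 + (5/14)·164 = 500/7.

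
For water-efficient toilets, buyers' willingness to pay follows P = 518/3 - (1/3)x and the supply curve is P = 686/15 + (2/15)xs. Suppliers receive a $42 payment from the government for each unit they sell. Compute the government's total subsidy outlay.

Pre-subsidy: 518/3 - (1/3)x = 686/15 + (2/15)x gives x* = 272 and P* = 82.
With the subsidy, sellers receive Ps = Pb + 42 for each unit, where Pb is the price buyers pay.
On the curves, Pb = 518/3 - (1/3)x and Ps = 686/15 + (2/15)x; the wedge Ps − Pb = 42 gives 686/15 + (2/15)x − (518/3 - (1/3)x) = 42, so x' = 362.
Then Pb = 518/3 − (1/3)·362 = 52 and Ps = 686/15 + (2/15)·362 = 94.
Government outlay = subsidy × quantity = 42 × 362 = 15204.

Government cost = $15204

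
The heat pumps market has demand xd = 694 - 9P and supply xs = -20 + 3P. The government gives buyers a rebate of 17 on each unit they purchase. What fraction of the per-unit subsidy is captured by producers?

Producer share = 0.75

Pre-subsidy: 694 - 9P = -20 + 3P gives P* = 59.5, x* = 158.5.
With the rebate, buyers effectively pay Pb = Ps − 17, where Ps is the price sellers receive.
Demand in terms of Ps becomes xd = 694 − 9(Ps − 17) = 847 - 9Ps. Setting this equal to supply: 847 - 9Ps = -20 + 3Ps, so Ps = 72.25.
Buyers pay Pb = 72.25 − 17 = 55.25; x' = -20 + 3·72.25 = 196.75.
Buyers' price falls by P* − Pb = 59.5 − 55.25 = 4.25; sellers' price rises by Ps − P* = 72.25 − 59.5 = 12.75.
So producers capture 12.75/17 = 0.75 of each unit of subsidy.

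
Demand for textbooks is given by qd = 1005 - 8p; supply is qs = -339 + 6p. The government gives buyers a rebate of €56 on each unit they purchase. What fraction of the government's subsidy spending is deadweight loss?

DWL / government spending = 32/143

Pre-subsidy: 1005 - 8p = -339 + 6p gives p* = 96, q* = 237.
With the rebate, buyers effectively pay pb = ps − 56, where ps is the price sellers receive.
Demand in terms of ps becomes qd = 1005 − 8(ps − 56) = 1453 - 8ps. Setting this equal to supply: 1453 - 8ps = -339 + 6ps, so ps = 128.
Buyers pay pb = 128 − 56 = 72; q' = -339 + 6·128 = 429.
ΔCS = ½(237 + 429)(96 − 72) = 7992; ΔPS = ½(237 + 429)(128 − 96) = 10656.
Government spending = 56 × 429 = 24024.
DWL = ½ × 56 × (429 − 237) = 5376; fraction = 5376 / 24024 = 32/143.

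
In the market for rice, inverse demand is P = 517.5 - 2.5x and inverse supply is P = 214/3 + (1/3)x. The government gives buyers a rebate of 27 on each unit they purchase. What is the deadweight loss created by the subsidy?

Deadweight loss = 2187/17

Pre-subsidy: 517.5 - 2.5x = 214/3 + (1/3)x gives x* = 2677/17 and P* = 2105/17.
With the rebate, buyers effectively pay Pb = Ps − 27, where Ps is the price sellers receive.
On the curves, Pb = 517.5 - 2.5x and Ps = 214/3 + (1/3)x; the wedge Ps − Pb = 27 gives 214/3 + (1/3)x − (517.5 - 2.5x) = 27, so x' = 167.
Then Pb = 517.5 − 2.5·167 = 100 and Ps = 214/3 + (1/3)·167 = 127.
The subsidy expands output by 167 − 2677/17 = 162/17 past the efficient level; on those units the gap between marginal cost and willingness to pay runs from 0 up to 27.
DWL = ½ × 27 × 162/17 = 2187/17.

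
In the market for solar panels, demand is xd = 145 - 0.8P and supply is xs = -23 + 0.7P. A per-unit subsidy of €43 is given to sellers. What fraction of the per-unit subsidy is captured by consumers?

Consumer share = 7/15

Pre-subsidy: 145 - 0.8P = -23 + 0.7P gives P* = 112, x* = 55.4.
With the subsidy, sellers receive Ps = Pb + 43 for each unit, where Pb is the price buyers pay.
Supply in terms of Pb becomes xs = -23 + 0.7(Pb + 43) = 7.1 + 0.7Pb. Setting this equal to demand: 145 - 0.8Pb = 7.1 + 0.7Pb, so Pb = 1379/15.
Sellers receive Ps = 1379/15 + 43 = 2024/15; x' = 145 − 0.8·(1379/15) = 5359/75.
Buyers' price falls by P* − Pb = 112 − 1379/15 = 301/15; sellers' price rises by Ps − P* = 2024/15 − 112 = 344/15.
So consumers capture (301/15)/43 = 7/15 of each unit of subsidy.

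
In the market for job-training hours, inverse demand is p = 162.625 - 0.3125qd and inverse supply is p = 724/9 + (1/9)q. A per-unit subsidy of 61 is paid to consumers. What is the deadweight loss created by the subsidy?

Pre-subsidy: 162.625 - 0.3125q = 724/9 + (1/9)q gives q* = 194 and p* = 102.
With the rebate, buyers effectively pay pb = ps − 61, where ps is the price sellers receive.
On the curves, pb = 162.625 - 0.3125q and ps = 724/9 + (1/9)q; the wedge ps − pb = 61 gives 724/9 + (1/9)q − (162.625 - 0.3125q) = 61, so q' = 338.
Then pb = 162.625 − 0.3125·338 = 57 and ps = 724/9 + (1/9)·338 = 118.
The subsidy expands output by 338 − 194 = 144 past the efficient level; on those units the gap between marginal cost and willingness to pay runs from 0 up to 61.
DWL = ½ × 61 × 144 = 4392.

Deadweight loss = 4392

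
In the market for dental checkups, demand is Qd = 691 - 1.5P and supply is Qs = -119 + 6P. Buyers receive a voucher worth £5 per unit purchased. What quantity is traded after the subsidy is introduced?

Pre-subsidy: 691 - 1.5P = -119 + 6P gives P* = 108, Q* = 529.
With the rebate, buyers effectively pay Pb = Ps − 5, where Ps is the price sellers receive.
Demand in terms of Ps becomes Qd = 691 − 1.5(Ps − 5) = 698.5 - 1.5Ps. Setting this equal to supply: 698.5 - 1.5Ps = -119 + 6Ps, so Ps = 109.
Buyers pay Pb = 109 − 5 = 104; Q' = -119 + 6·109 = 535.

Q' = 535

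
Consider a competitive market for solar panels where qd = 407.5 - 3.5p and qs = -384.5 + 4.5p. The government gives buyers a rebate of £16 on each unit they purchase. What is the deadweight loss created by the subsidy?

Pre-subsidy: 407.5 - 3.5p = -384.5 + 4.5p gives p* = 99, q* = 61.
With the rebate, buyers effectively pay pb = ps − 16, where ps is the price sellers receive.
Demand in terms of ps becomes qd = 407.5 − 3.5(ps − 16) = 463.5 - 3.5ps. Setting this equal to supply: 463.5 - 3.5ps = -384.5 + 4.5ps, so ps = 106.
Buyers pay pb = 106 − 16 = 90; q' = -384.5 + 4.5·106 = 92.5.
The subsidy expands output by 92.5 − 61 = 31.5 past the efficient level; on those units the gap between marginal cost and willingness to pay runs from 0 up to 16.
DWL = ½ × 16 × 31.5 = 252.

Deadweight loss = £252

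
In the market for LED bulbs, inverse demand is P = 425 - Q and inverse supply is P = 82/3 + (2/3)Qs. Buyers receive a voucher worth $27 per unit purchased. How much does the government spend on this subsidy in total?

Government cost = $6879.6

Pre-subsidy: 425 - Q = 82/3 + (2/3)Q gives Q* = 238.6 and P* = 186.4.
With the rebate, buyers effectively pay Pb = Ps − 27, where Ps is the price sellers receive.
On the curves, Pb = 425 - Q and Ps = 82/3 + (2/3)Q; the wedge Ps − Pb = 27 gives 82/3 + (2/3)Q − (425 - Q) = 27, so Q' = 254.8.
Then Pb = 425 − 1·254.8 = 170.2 and Ps = 82/3 + (2/3)·254.8 = 197.2.
Government outlay = subsidy × quantity = 27 × 254.8 = 6879.6.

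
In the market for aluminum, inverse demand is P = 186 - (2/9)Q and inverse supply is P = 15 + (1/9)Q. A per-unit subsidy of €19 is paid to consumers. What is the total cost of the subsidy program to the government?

Pre-subsidy: 186 - (2/9)Q = 15 + (1/9)Q gives Q* = 513 and P* = 72.
With the rebate, buyers effectively pay Pb = Ps − 19, where Ps is the price sellers receive.
On the curves, Pb = 186 - (2/9)Q and Ps = 15 + (1/9)Q; the wedge Ps − Pb = 19 gives 15 + (1/9)Q − (186 - (2/9)Q) = 19, so Q' = 570.
Then Pb = 186 − (2/9)·570 = 178/3 and Ps = 15 + (1/9)·570 = 235/3.
Government outlay = subsidy × quantity = 19 × 570 = 10830.

Government cost = €10830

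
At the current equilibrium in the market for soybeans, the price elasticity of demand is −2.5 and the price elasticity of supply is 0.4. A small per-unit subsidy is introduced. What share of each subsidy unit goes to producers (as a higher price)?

Producer share = 25/29

For a small subsidy around the equilibrium, the benefit split depends on the relative slopes, which at a point are proportional to the elasticities.
Buyer share = εs/(εs + |εd|) = 0.4/(0.4 + 2.5) = 4/29; seller share = |εd|/(εs + |εd|) = 25/29.
So producers capture 25/29 of the subsidy.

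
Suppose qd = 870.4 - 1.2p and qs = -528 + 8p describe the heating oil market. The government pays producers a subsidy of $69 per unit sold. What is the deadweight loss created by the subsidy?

Pre-subsidy: 870.4 - 1.2p = -528 + 8p gives p* = 152, q* = 688.
With the subsidy, sellers receive ps = pb + 69 for each unit, where pb is the price buyers pay.
Supply in terms of pb becomes qs = -528 + 8(pb + 69) = 24 + 8pb. Setting this equal to demand: 870.4 - 1.2pb = 24 + 8pb, so pb = 92.
Sellers receive ps = 92 + 69 = 161; q' = 870.4 − 1.2·92 = 760.
The subsidy expands output by 760 − 688 = 72 past the efficient level; on those units the gap between marginal cost and willingness to pay runs from 0 up to 69.
DWL = ½ × 69 × 72 = 2484.

Deadweight loss = $2484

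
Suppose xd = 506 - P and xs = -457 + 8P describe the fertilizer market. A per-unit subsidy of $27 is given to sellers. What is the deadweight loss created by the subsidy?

Pre-subsidy: 506 - P = -457 + 8P gives P* = 107, x* = 399.
With the subsidy, sellers receive Ps = Pb + 27 for each unit, where Pb is the price buyers pay.
Supply in terms of Pb becomes xs = -457 + 8(Pb + 27) = -241 + 8Pb. Setting this equal to demand: 506 - Pb = -241 + 8Pb, so Pb = 83.
Sellers receive Ps = 83 + 27 = 110; x' = 506 − 1·83 = 423.
The subsidy expands output by 423 − 399 = 24 past the efficient level; on those units the gap between marginal cost and willingness to pay runs from 0 up to 27.
DWL = ½ × 27 × 24 = 324.

Deadweight loss = $324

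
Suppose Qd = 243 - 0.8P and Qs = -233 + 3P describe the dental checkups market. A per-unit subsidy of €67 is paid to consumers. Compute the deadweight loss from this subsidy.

Deadweight loss = 26934/19

Pre-subsidy: 243 - 0.8P = -233 + 3P gives P* = 2380/19, Q* = 2713/19.
With the rebate, buyers effectively pay Pb = Ps − 67, where Ps is the price sellers receive.
Demand in terms of Ps becomes Qd = 243 − 0.8(Ps − 67) = 296.6 - 0.8Ps. Setting this equal to supply: 296.6 - 0.8Ps = -233 + 3Ps, so Ps = 2648/19.
Buyers pay Pb = 2648/19 − 67 = 1375/19; Q' = -233 + 3·(2648/19) = 3517/19.
The subsidy expands output by 3517/19 − 2713/19 = 804/19 past the efficient level; on those units the gap between marginal cost and willingness to pay runs from 0 up to 67.
DWL = ½ × 67 × 804/19 = 26934/19.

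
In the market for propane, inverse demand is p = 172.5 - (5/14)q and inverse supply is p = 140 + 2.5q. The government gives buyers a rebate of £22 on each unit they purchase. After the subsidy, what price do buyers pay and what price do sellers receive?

Buyers pay £165.6875; sellers receive £187.6875

Pre-subsidy: 172.5 - (5/14)q = 140 + 2.5q gives q* = 11.375 and p* = 168.4375.
With the rebate, buyers effectively pay pb = ps − 22, where ps is the price sellers receive.
On the curves, pb = 172.5 - (5/14)q and ps = 140 + 2.5q; the wedge ps − pb = 22 gives 140 + 2.5q − (172.5 - (5/14)q) = 22, so q' = 19.075.
Then pb = 172.5 − (5/14)·19.075 = 165.6875 and ps = 140 + 2.5·19.075 = 187.6875.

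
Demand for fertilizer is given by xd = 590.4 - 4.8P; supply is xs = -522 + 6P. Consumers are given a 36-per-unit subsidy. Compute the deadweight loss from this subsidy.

Pre-subsidy: 590.4 - 4.8P = -522 + 6P gives P* = 103, x* = 96.
With the rebate, buyers effectively pay Pb = Ps − 36, where Ps is the price sellers receive.
Demand in terms of Ps becomes xd = 590.4 − 4.8(Ps − 36) = 763.2 - 4.8Ps. Setting this equal to supply: 763.2 - 4.8Ps = -522 + 6Ps, so Ps = 119.
Buyers pay Pb = 119 − 36 = 83; x' = -522 + 6·119 = 192.
The subsidy expands output by 192 − 96 = 96 past the efficient level; on those units the gap between marginal cost and willingness to pay runs from 0 up to 36.
DWL = ½ × 36 × 96 = 1728.

Deadweight loss = 1728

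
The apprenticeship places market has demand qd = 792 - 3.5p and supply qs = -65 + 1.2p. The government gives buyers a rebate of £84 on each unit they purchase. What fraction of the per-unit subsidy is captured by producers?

Producer share = 35/47

Pre-subsidy: 792 - 3.5p = -65 + 1.2p gives p* = 8570/47, q* = 7229/47.
With the rebate, buyers effectively pay pb = ps − 84, where ps is the price sellers receive.
Demand in terms of ps becomes qd = 792 − 3.5(ps − 84) = 1086 - 3.5ps. Setting this equal to supply: 1086 - 3.5ps = -65 + 1.2ps, so ps = 11510/47.
Buyers pay pb = 11510/47 − 84 = 7562/47; q' = -65 + 1.2·(11510/47) = 10757/47.
Buyers' price falls by p* − pb = 8570/47 − 7562/47 = 1008/47; sellers' price rises by ps − p* = 11510/47 − 8570/47 = 2940/47.
So producers capture (2940/47)/84 = 35/47 of each unit of subsidy.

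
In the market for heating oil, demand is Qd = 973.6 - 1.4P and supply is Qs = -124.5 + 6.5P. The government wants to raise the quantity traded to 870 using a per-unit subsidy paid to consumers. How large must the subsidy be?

Required subsidy s = 79 per unit

At Q = 870, invert demand for the buyer price: Pb = (973.6 − 870)/1.4 = 74; invert supply for the seller price: Ps = (870 − (-124.5))/6.5 = 153.
The subsidy must fill the gap: s = Ps − Pb = 153 − 74 = 79.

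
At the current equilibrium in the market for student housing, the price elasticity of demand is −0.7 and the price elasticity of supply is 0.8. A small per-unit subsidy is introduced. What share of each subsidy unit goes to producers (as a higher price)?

Producer share = 7/15

For a small subsidy around the equilibrium, the benefit split depends on the relative slopes, which at a point are proportional to the elasticities.
Buyer share = εs/(εs + |εd|) = 0.8/(0.8 + 0.7) = 8/15; seller share = |εd|/(εs + |εd|) = 7/15.
So producers capture 7/15 of the subsidy.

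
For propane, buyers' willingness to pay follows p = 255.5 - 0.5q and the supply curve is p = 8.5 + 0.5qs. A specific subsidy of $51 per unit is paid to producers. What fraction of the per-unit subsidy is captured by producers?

Producer share = 0.5

Pre-subsidy: 255.5 - 0.5q = 8.5 + 0.5q gives q* = 247 and p* = 132.
With the subsidy, sellers receive ps = pb + 51 for each unit, where pb is the price buyers pay.
On the curves, pb = 255.5 - 0.5q and ps = 8.5 + 0.5q; the wedge ps − pb = 51 gives 8.5 + 0.5q − (255.5 - 0.5q) = 51, so q' = 298.
Then pb = 255.5 − 0.5·298 = 106.5 and ps = 8.5 + 0.5·298 = 157.5.
Buyers' price falls by p* − pb = 132 − 106.5 = 25.5; sellers' price rises by ps − p* = 157.5 − 132 = 25.5.
So producers capture 25.5/51 = 0.5 of each unit of subsidy.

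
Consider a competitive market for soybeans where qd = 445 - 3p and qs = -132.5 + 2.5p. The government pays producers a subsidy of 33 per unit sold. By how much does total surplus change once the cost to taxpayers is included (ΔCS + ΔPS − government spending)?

Net change in total surplus = -742.5

Pre-subsidy: 445 - 3p = -132.5 + 2.5p gives p* = 105, q* = 130.
With the subsidy, sellers receive ps = pb + 33 for each unit, where pb is the price buyers pay.
Supply in terms of pb becomes qs = -132.5 + 2.5(pb + 33) = -50 + 2.5pb. Setting this equal to demand: 445 - 3pb = -50 + 2.5pb, so pb = 90.
Sellers receive ps = 90 + 33 = 123; q' = 445 − 3·90 = 175.
ΔCS = ½(130 + 175)(105 − 90) = 2287.5; ΔPS = ½(130 + 175)(123 − 105) = 2745.
Government spending = 33 × 175 = 5775.
Net change = 2287.5 + 2745 − 5775 = -742.5. The loss equals the DWL triangle ½·33·45.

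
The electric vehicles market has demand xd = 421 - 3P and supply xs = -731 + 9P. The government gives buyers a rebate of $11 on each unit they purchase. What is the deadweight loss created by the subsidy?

Deadweight loss = $136.125

Pre-subsidy: 421 - 3P = -731 + 9P gives P* = 96, x* = 133.
With the rebate, buyers effectively pay Pb = Ps − 11, where Ps is the price sellers receive.
Demand in terms of Ps becomes xd = 421 − 3(Ps − 11) = 454 - 3Ps. Setting this equal to supply: 454 - 3Ps = -731 + 9Ps, so Ps = 98.75.
Buyers pay Pb = 98.75 − 11 = 87.75; x' = -731 + 9·98.75 = 157.75.
The subsidy expands output by 157.75 − 133 = 24.75 past the efficient level; on those units the gap between marginal cost and willingness to pay runs from 0 up to 11.
DWL = ½ × 11 × 24.75 = 136.125.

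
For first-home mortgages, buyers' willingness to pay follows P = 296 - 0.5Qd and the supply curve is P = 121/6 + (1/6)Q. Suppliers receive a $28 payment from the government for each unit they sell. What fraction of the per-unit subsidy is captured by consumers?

Pre-subsidy: 296 - 0.5Q = 121/6 + (1/6)Q gives Q* = 413.75 and P* = 89.125.
With the subsidy, sellers receive Ps = Pb + 28 for each unit, where Pb is the price buyers pay.
On the curves, Pb = 296 - 0.5Q and Ps = 121/6 + (1/6)Q; the wedge Ps − Pb = 28 gives 121/6 + (1/6)Q − (296 - 0.5Q) = 28, so Q' = 455.75.
Then Pb = 296 − 0.5·455.75 = 68.125 and Ps = 121/6 + (1/6)·455.75 = 96.125.
Buyers' price falls by P* − Pb = 89.125 − 68.125 = 21; sellers' price rises by Ps − P* = 96.125 − 89.125 = 7.
So consumers capture 21/28 = 0.75 of each unit of subsidy.

Consumer share = 0.75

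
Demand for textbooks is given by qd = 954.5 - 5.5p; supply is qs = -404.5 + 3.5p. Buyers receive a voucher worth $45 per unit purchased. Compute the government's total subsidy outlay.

Pre-subsidy: 954.5 - 5.5p = -404.5 + 3.5p gives p* = 151, q* = 124.
With the rebate, buyers effectively pay pb = ps − 45, where ps is the price sellers receive.
Demand in terms of ps becomes qd = 954.5 − 5.5(ps − 45) = 1202 - 5.5ps. Setting this equal to supply: 1202 - 5.5ps = -404.5 + 3.5ps, so ps = 178.5.
Buyers pay pb = 178.5 − 45 = 133.5; q' = -404.5 + 3.5·178.5 = 220.25.
Government outlay = subsidy × quantity = 45 × 220.25 = 9911.25.

Government cost = $9911.25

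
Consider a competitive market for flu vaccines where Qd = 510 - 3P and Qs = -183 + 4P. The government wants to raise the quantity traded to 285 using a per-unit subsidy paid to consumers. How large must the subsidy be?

At Q = 285, invert demand for the buyer price: Pb = (510 − 285)/3 = 75; invert supply for the seller price: Ps = (285 − (-183))/4 = 117.
The subsidy must fill the gap: s = Ps − Pb = 117 − 75 = 42.

Required subsidy s = 42 per unit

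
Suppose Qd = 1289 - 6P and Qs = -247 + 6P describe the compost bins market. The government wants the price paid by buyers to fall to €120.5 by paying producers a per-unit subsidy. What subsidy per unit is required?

Required subsidy s = €15 per unit

At a buyer price of 120.5, quantity demanded is 1289 − 6·120.5 = 566.
Sellers supply 566 only when they receive Ps with -247 + 6·Ps = 566, i.e. Ps = 135.5.
s = Ps − Pb = 135.5 − 120.5 = 15.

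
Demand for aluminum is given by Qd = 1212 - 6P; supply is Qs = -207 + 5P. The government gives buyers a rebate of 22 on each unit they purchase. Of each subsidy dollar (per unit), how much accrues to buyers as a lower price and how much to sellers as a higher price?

Buyers gain 10 per unit; sellers gain 12 per unit

Pre-subsidy: 1212 - 6P = -207 + 5P gives P* = 129, Q* = 438.
With the rebate, buyers effectively pay Pb = Ps − 22, where Ps is the price sellers receive.
Demand in terms of Ps becomes Qd = 1212 − 6(Ps − 22) = 1344 - 6Ps. Setting this equal to supply: 1344 - 6Ps = -207 + 5Ps, so Ps = 141.
Buyers pay Pb = 141 − 22 = 119; Q' = -207 + 5·141 = 498.
Buyers' price falls by P* − Pb = 129 − 119 = 10; sellers' price rises by Ps − P* = 141 − 129 = 12.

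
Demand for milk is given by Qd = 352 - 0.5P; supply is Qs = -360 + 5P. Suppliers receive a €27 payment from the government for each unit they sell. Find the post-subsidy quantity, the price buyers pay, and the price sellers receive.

Q' = 3295/11; buyers pay 1154/11; sellers receive 1451/11

Pre-subsidy: 352 - 0.5P = -360 + 5P gives P* = 1424/11, Q* = 3160/11.
With the subsidy, sellers receive Ps = Pb + 27 for each unit, where Pb is the price buyers pay.
Supply in terms of Pb becomes Qs = -360 + 5(Pb + 27) = -225 + 5Pb. Setting this equal to demand: 352 - 0.5Pb = -225 + 5Pb, so Pb = 1154/11.
Sellers receive Ps = 1154/11 + 27 = 1451/11; Q' = 352 − 0.5·(1154/11) = 3295/11.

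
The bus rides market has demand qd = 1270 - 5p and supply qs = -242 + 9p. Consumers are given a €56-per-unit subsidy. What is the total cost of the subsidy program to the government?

Government cost = €50960

Pre-subsidy: 1270 - 5p = -242 + 9p gives p* = 108, q* = 730.
With the rebate, buyers effectively pay pb = ps − 56, where ps is the price sellers receive.
Demand in terms of ps becomes qd = 1270 − 5(ps − 56) = 1550 - 5ps. Setting this equal to supply: 1550 - 5ps = -242 + 9ps, so ps = 128.
Buyers pay pb = 128 − 56 = 72; q' = -242 + 9·128 = 910.
Government outlay = subsidy × quantity = 56 × 910 = 50960.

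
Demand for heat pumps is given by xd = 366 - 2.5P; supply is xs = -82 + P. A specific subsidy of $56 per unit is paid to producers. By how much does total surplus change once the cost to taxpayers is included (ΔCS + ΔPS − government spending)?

Pre-subsidy: 366 - 2.5P = -82 + P gives P* = 128, x* = 46.
With the subsidy, sellers receive Ps = Pb + 56 for each unit, where Pb is the price buyers pay.
Supply in terms of Pb becomes xs = -82 + 1(Pb + 56) = -26 + Pb. Setting this equal to demand: 366 - 2.5Pb = -26 + Pb, so Pb = 112.
Sellers receive Ps = 112 + 56 = 168; x' = 366 − 2.5·112 = 86.
ΔCS = ½(46 + 86)(128 − 112) = 1056; ΔPS = ½(46 + 86)(168 − 128) = 2640.
Government spending = 56 × 86 = 4816.
Net change = 1056 + 2640 − 4816 = -1120. The loss equals the DWL triangle ½·56·40.

Net change in total surplus = -$1120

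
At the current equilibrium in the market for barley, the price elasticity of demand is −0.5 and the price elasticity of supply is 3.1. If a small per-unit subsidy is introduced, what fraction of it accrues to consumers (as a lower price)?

Consumer share = 31/36

For a small subsidy around the equilibrium, the benefit split depends on the relative slopes, which at a point are proportional to the elasticities.
Buyer share = εs/(εs + |εd|) = 3.1/(3.1 + 0.5) = 31/36; seller share = |εd|/(εs + |εd|) = 5/36.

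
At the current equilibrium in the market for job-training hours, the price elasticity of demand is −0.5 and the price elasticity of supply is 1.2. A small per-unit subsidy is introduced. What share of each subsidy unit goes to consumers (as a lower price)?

Consumer share = 12/17

For a small subsidy around the equilibrium, the benefit split depends on the relative slopes, which at a point are proportional to the elasticities.
Buyer share = εs/(εs + |εd|) = 1.2/(1.2 + 0.5) = 12/17; seller share = |εd|/(εs + |εd|) = 5/17.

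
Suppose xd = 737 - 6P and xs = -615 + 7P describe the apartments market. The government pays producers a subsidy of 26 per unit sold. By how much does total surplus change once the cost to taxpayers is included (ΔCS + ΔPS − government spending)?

Net change in total surplus = -1092

Pre-subsidy: 737 - 6P = -615 + 7P gives P* = 104, x* = 113.
With the subsidy, sellers receive Ps = Pb + 26 for each unit, where Pb is the price buyers pay.
Supply in terms of Pb becomes xs = -615 + 7(Pb + 26) = -433 + 7Pb. Setting this equal to demand: 737 - 6Pb = -433 + 7Pb, so Pb = 90.
Sellers receive Ps = 90 + 26 = 116; x' = 737 − 6·90 = 197.
ΔCS = ½(113 + 197)(104 − 90) = 2170; ΔPS = ½(113 + 197)(116 − 104) = 1860.
Government spending = 26 × 197 = 5122.
Net change = 2170 + 1860 − 5122 = -1092. The loss equals the DWL triangle ½·26·84.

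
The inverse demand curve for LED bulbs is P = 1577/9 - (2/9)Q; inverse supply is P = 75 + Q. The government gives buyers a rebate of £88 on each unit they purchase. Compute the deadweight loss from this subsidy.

Pre-subsidy: 1577/9 - (2/9)Q = 75 + Q gives Q* = 82 and P* = 157.
With the rebate, buyers effectively pay Pb = Ps − 88, where Ps is the price sellers receive.
On the curves, Pb = 1577/9 - (2/9)Q and Ps = 75 + Q; the wedge Ps − Pb = 88 gives 75 + Q − (1577/9 - (2/9)Q) = 88, so Q' = 154.
Then Pb = 1577/9 − (2/9)·154 = 141 and Ps = 75 + 1·154 = 229.
The subsidy expands output by 154 − 82 = 72 past the efficient level; on those units the gap between marginal cost and willingness to pay runs from 0 up to 88.
DWL = ½ × 88 × 72 = 3168.

Deadweight loss = £3168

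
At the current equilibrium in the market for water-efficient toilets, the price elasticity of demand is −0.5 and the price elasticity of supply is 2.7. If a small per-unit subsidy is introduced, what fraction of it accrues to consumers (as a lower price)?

For a small subsidy around the equilibrium, the benefit split depends on the relative slopes, which at a point are proportional to the elasticities.
Buyer share = εs/(εs + |εd|) = 2.7/(2.7 + 0.5) = 0.84375; seller share = |εd|/(εs + |εd|) = 0.15625.

Consumer share = 0.84375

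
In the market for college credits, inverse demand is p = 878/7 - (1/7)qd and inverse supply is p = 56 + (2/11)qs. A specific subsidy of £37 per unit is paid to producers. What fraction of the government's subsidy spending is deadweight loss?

DWL / government spending = 259/1490

Pre-subsidy: 878/7 - (1/7)q = 56 + (2/11)q gives q* = 213.84 and p* = 94.88.
With the subsidy, sellers receive ps = pb + 37 for each unit, where pb is the price buyers pay.
On the curves, pb = 878/7 - (1/7)q and ps = 56 + (2/11)q; the wedge ps − pb = 37 gives 56 + (2/11)q − (878/7 - (1/7)q) = 37, so q' = 327.8.
Then pb = 878/7 − (1/7)·327.8 = 78.6 and ps = 56 + (2/11)·327.8 = 115.6.
ΔCS = ½(213.84 + 327.8)(94.88 − 78.6) = 4408.9496; ΔPS = ½(213.84 + 327.8)(115.6 − 94.88) = 5611.3904.
Government spending = 37 × 327.8 = 12128.6.
DWL = ½ × 37 × (327.8 − 213.84) = 2108.26; fraction = 2108.26 / 12128.6 = 259/1490.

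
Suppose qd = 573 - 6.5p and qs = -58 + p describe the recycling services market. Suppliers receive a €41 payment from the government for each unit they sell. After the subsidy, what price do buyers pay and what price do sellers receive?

Pre-subsidy: 573 - 6.5p = -58 + p gives p* = 1262/15, q* = 392/15.
With the subsidy, sellers receive ps = pb + 41 for each unit, where pb is the price buyers pay.
Supply in terms of pb becomes qs = -58 + 1(pb + 41) = -17 + pb. Setting this equal to demand: 573 - 6.5pb = -17 + pb, so pb = 236/3.
Sellers receive ps = 236/3 + 41 = 359/3; q' = 573 − 6.5·(236/3) = 185/3.

Buyers pay 236/3; sellers receive 359/3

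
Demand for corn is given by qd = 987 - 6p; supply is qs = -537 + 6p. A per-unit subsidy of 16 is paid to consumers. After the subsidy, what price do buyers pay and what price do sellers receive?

Pre-subsidy: 987 - 6p = -537 + 6p gives p* = 127, q* = 225.
With the rebate, buyers effectively pay pb = ps − 16, where ps is the price sellers receive.
Demand in terms of ps becomes qd = 987 − 6(ps − 16) = 1083 - 6ps. Setting this equal to supply: 1083 - 6ps = -537 + 6ps, so ps = 135.
Buyers pay pb = 135 − 16 = 119; q' = -537 + 6·135 = 273.

Buyers pay 119; sellers receive 135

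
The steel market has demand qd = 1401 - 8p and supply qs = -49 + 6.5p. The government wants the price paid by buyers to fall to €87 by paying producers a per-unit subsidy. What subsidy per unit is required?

Required subsidy s = €29 per unit

At a buyer price of 87, quantity demanded is 1401 − 8·87 = 705.
Sellers supply 705 only when they receive ps with -49 + 6.5·ps = 705, i.e. ps = 116.
s = ps − pb = 116 − 87 = 29.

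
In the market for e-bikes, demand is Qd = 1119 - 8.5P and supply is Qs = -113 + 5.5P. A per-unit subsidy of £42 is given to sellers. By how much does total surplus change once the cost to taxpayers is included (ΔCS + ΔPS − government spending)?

Net change in total surplus = -£2945.25

Pre-subsidy: 1119 - 8.5P = -113 + 5.5P gives P* = 88, Q* = 371.
With the subsidy, sellers receive Ps = Pb + 42 for each unit, where Pb is the price buyers pay.
Supply in terms of Pb becomes Qs = -113 + 5.5(Pb + 42) = 118 + 5.5Pb. Setting this equal to demand: 1119 - 8.5Pb = 118 + 5.5Pb, so Pb = 71.5.
Sellers receive Ps = 71.5 + 42 = 113.5; Q' = 1119 − 8.5·71.5 = 511.25.
ΔCS = ½(371 + 511.25)(88 − 71.5) = 7278.5625; ΔPS = ½(371 + 511.25)(113.5 − 88) = 11248.6875.
Government spending = 42 × 511.25 = 21472.5.
Net change = 7278.5625 + 11248.6875 − 21472.5 = -2945.25. The loss equals the DWL triangle ½·42·140.25.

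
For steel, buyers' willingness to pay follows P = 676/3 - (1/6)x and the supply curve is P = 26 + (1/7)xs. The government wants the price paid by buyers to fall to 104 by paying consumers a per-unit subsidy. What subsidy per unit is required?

At a buyer price of 104, quantity demanded is 1352 − 6·104 = 728.
Sellers supply 728 only when they receive Ps = 26 + (1/7)·728 = 130.
s = Ps − Pb = 130 − 104 = 26.

Required subsidy s = 26 per unit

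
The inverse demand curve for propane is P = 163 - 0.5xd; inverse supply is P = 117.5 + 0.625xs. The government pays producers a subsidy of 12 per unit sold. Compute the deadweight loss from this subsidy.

Deadweight loss = 64

Pre-subsidy: 163 - 0.5x = 117.5 + 0.625x gives x* = 364/9 and P* = 1285/9.
With the subsidy, sellers receive Ps = Pb + 12 for each unit, where Pb is the price buyers pay.
On the curves, Pb = 163 - 0.5x and Ps = 117.5 + 0.625x; the wedge Ps − Pb = 12 gives 117.5 + 0.625x − (163 - 0.5x) = 12, so x' = 460/9.
Then Pb = 163 − 0.5·(460/9) = 1237/9 and Ps = 117.5 + 0.625·(460/9) = 1345/9.
The subsidy expands output by 460/9 − 364/9 = 32/3 past the efficient level; on those units the gap between marginal cost and willingness to pay runs from 0 up to 12.
DWL = ½ × 12 × 32/3 = 64.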